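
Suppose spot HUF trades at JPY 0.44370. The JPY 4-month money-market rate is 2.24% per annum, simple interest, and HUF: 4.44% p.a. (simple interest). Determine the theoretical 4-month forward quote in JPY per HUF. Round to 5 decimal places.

0.44049

T = 4/12 years.
Growth of 1 JPY over T: 1 + 0.0224×4/12 = 1.0074667.
Growth of 1 HUF over T: 1 + 0.0444×4/12 = 1.014800.
CIP: F = S · (grow JPY)/(grow HUF) = 0.4437 × 1.0074667/1.014800 = 0.4404937 JPY per HUF.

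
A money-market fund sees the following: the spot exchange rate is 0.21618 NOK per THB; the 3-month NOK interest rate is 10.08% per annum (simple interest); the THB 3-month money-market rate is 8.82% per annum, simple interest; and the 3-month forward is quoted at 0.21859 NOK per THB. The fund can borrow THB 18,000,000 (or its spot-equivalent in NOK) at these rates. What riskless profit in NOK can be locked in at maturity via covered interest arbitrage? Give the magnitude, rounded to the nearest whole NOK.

T = 3/12 years.
Invest the THB and cover forward: 18,000,000 × 1.022050 × 0.21859 = NOK 4,021,378.37.
Convert at spot and invest in NOK: 18,000,000 × 0.21618 × 1.025200 = NOK 3,989,299.25.
The quoted forward overvalues THB, so borrow NOK, buy THB at spot, deposit the THB at 8.82%, and sell the proceeds forward at 0.21859.
Arbitrage profit = |4,021,378.37 − 3,989,299.25| = NOK 32,079.

NOK 32,079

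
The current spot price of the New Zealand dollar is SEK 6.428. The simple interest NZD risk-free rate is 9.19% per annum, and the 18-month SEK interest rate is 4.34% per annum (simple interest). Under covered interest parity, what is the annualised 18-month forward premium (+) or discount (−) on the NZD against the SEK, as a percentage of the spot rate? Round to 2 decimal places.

T = 18/12 years.
No-arbitrage forward: 6.428 × 1.065100 / 1.137850 = 6.017017 SEK/NZD.
(F − S)/S ÷ T = (6.017017 − 6.428)/6.428/(18/12) = -0.042624 → -4.26%.

-4.26%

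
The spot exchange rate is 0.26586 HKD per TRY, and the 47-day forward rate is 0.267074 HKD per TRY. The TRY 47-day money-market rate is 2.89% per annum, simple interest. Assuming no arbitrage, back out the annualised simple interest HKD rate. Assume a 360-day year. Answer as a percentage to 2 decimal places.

6.40%

T = 47/360 years.
F/S = 0.267074/0.26586 = 1.0045663 = (growth of HKD) / (growth of TRY).
TRY growth factor: 1 + 0.0289×47/360 = 1.0037731.
So the HKD growth factor = 1.0083566.
r = (1.0083566 − 1)/(47/360) = 0.064008 → 6.40%.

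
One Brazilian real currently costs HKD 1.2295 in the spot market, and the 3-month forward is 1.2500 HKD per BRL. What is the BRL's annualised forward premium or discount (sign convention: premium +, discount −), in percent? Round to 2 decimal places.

T = 3/12 years.
(F − S)/S = (1.2500 − 1.2295)/1.2295 = 0.0166734.
Per annum: 0.0166734 / (3/12) = 0.066694 = 6.67%.

+6.67%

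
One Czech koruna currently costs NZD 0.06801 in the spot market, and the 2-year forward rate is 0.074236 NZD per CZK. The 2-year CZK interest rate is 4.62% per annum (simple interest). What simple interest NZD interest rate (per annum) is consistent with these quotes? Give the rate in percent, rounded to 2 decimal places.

9.62%

T = 2 years.
CIP gives F = S · g_NZD/g_CZK, so g_NZD/g_CZK = 0.074236/0.06801 = 1.0915454.
CZK growth factor: 1 + 0.0462×2 = 1.092400.
Hence g_NZD = 1.1924042.
r = (1.1924042 − 1)/2 = 0.096202 → 9.62%.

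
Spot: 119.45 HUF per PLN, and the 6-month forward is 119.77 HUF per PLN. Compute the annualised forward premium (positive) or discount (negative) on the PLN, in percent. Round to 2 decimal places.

T = 6/12 years.
(F − S)/S = (119.77 − 119.45)/119.45 = 0.0026789.
Annualise by dividing by T: 0.0026789 / (6/12) = 0.005358 → 0.54%.

+0.54%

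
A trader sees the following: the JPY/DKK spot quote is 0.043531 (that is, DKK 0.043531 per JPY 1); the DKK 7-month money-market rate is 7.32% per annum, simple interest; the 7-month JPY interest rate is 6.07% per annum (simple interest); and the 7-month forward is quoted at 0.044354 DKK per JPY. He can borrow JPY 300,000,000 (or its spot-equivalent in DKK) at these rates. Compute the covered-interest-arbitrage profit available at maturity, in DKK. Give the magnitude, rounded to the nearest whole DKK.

T = 7/12 years.
Route A — deposit JPY, sell forward: 300,000,000 × 1.0354083333 × 0.044354 = DKK 13,777,350.36.
Route B — convert at spot, deposit DKK: 300,000,000 × 0.043531 × 1.042700 = DKK 13,616,932.11.
The quoted forward overvalues JPY, so borrow DKK, buy JPY at spot, deposit the JPY at 6.07%, and sell the proceeds forward at 0.044354.
The gap between the two covered legs is DKK 160,418.

DKK 160,418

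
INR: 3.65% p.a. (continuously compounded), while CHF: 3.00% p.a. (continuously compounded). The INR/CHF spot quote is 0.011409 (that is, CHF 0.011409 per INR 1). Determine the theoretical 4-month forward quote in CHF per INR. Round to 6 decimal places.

0.011384

T = 4/12 years.
Growth of 1 CHF over T: e^(0.0300×4/12) = 1.0100502.
INR accumulates by e^(0.0365×4/12) = 1.012241.
CIP: F = S · (grow CHF)/(grow INR) = 0.011409 × 1.0100502/1.012241 = 0.01138431 CHF per INR.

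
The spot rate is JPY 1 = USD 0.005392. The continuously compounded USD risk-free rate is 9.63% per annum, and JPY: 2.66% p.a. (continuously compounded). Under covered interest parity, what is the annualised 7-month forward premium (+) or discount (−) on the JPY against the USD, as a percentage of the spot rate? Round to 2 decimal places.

+7.11%

T = 7/12 years.
CIP forward (USD per JPY) = 0.005392 × 1.0577828/1.0156377 = 0.005615747.
Annualised premium = (F − S)/S × (1/T) = (0.005615747 − 0.005392)/0.005392 ÷ (7/12) = 7.11%.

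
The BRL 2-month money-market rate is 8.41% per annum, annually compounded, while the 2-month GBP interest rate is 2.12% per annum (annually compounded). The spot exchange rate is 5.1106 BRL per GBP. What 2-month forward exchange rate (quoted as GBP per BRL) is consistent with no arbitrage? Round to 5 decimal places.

T = 2/12 years.
BRL growth factor: (1 + 0.0841)^(2/12) = 1.0135493.
GBP accumulates by (1 + 0.0212)^(2/12) = 1.0035025.
Forward (BRL per GBP) = 5.1106 × 1.0135493 / 1.0035025 = 5.161766.
Quoted the other way: 1/5.161766 = 0.19373 GBP per BRL.

0.19373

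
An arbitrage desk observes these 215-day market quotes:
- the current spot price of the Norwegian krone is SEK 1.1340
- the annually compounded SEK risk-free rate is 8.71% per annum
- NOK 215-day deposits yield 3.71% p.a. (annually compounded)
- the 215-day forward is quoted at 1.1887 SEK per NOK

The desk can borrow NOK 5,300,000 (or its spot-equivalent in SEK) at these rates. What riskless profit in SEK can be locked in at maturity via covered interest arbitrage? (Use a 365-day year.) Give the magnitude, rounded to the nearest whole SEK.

T = 215/365 years.
Keep in NOK, deliver into the forward: 5,300,000·1.021689673·1.1887 = SEK 6,436,757.33.
Swap to SEK now, deposit: 5,300,000·1.1340·1.050423003 = SEK 6,313,252.33.
The quoted forward overvalues NOK, so borrow SEK, buy NOK at spot, deposit the NOK at 3.71%, and sell the proceeds forward at 1.1887.
Profit = 6,436,757.33 − 6,313,252.33 = SEK 123,505.

SEK 123,505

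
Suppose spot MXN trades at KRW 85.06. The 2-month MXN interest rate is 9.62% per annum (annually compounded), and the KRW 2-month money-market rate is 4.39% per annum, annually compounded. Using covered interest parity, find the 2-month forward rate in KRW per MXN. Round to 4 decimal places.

84.3698

T = 2/12 years.
Growth of 1 KRW over T: (1 + 0.0439)^(2/12) = 1.00718632.
MXN growth factor: (1 + 0.0962)^(2/12) = 1.01542605.
CIP: F = S · (grow KRW)/(grow MXN) = 85.06 × 1.00718632/1.01542605 = 84.369776 KRW per MXN.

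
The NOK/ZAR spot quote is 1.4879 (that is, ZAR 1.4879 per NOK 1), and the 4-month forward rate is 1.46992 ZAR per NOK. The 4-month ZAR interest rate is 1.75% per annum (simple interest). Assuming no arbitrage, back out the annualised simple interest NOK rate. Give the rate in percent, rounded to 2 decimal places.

5.44%

T = 4/12 years.
CIP gives F = S · g_ZAR/g_NOK, so g_ZAR/g_NOK = 1.46992/1.4879 = 0.9879159.
The ZAR side grows by 1 + 0.0175×4/12 = 1.0058333.
Hence g_NOK = 1.0181366.
(1.0181366 − 1)/T = 0.054410, i.e. 5.44%.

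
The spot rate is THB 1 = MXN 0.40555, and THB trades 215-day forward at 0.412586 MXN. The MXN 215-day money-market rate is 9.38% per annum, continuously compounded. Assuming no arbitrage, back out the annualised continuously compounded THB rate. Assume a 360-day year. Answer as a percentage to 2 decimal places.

T = 215/360 years.
F/S = 0.412586/0.40555 = 1.0173493 = (growth of MXN) / (growth of THB).
The MXN side grows by e^(0.0938×215/360) = 1.0576182.
That pins the THB growth at 1.0395822.
Take logs: ln 1.0395822 / (215/360) = 0.064999, so 6.50%.

6.50%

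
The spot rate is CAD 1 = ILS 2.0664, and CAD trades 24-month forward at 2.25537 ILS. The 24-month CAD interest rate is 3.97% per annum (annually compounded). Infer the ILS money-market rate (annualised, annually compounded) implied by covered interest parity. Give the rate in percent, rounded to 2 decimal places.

8.62%

T = 2 years.
F/S = 2.25537/2.0664 = 1.0914489 = (growth of ILS) / (growth of CAD).
CAD growth factor: (1 + 0.0397)^2 = 1.0809761.
That pins the ILS growth at 1.1798302.
r = 1.1798302^(1/2) − 1 = 0.086200 → 8.62%.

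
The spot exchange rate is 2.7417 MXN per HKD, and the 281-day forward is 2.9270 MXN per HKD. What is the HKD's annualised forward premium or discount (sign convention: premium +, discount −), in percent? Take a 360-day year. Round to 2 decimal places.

T = 281/360 years.
Period premium: (2.9270 − 2.7417)/2.7417 = 0.0675858.
Per annum: 0.0675858 / (281/360) = 0.086587 = 8.66%.

+8.66%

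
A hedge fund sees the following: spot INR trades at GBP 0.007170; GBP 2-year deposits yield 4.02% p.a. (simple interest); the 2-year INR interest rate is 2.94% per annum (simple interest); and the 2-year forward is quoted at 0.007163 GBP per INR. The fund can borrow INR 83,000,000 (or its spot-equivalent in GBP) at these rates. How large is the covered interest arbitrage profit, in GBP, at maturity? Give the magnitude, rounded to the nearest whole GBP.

GBP 13,470

T = 2 years.
Invest the INR and cover forward: 83,000,000 × 1.058800 × 0.007163 = GBP 629,487.31.
Convert at spot and invest in GBP: 83,000,000 × 0.007170 × 1.080400 = GBP 642,956.84.
The quoted forward undervalues INR, so borrow INR, convert to GBP at spot, deposit the GBP at 4.02%, and buy INR forward at 0.007163 to cover the loan.
The gap between the two covered legs is GBP 13,470.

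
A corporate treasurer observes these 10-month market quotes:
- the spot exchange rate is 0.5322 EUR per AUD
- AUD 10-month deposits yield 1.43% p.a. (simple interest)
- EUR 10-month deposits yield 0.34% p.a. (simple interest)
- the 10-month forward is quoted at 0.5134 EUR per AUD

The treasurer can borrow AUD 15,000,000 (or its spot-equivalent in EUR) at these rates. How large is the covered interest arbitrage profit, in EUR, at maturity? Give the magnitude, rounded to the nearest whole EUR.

EUR 212,848

T = 10/12 years.
Keep in AUD, deliver into the forward: 15,000,000·1.011916667·0.5134 = EUR 7,792,770.25.
Swap to EUR now, deposit: 15,000,000·0.5322·1.002833333 = EUR 8,005,618.50.
The quoted forward undervalues AUD, so borrow AUD, convert to EUR at spot, deposit the EUR at 0.34%, and buy AUD forward at 0.5134 to cover the loan.
The gap between the two covered legs is EUR 212,848.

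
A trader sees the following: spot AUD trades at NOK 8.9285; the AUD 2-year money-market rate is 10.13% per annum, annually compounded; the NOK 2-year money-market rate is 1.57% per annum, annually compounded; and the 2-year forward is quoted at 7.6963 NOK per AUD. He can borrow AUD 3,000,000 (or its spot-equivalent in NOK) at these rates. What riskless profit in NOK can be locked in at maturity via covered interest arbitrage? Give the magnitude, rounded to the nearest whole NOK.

NOK 370,475

T = 2 years.
Route A — deposit AUD, sell forward: 3,000,000 × 1.21286169 × 7.6963 = NOK 28,003,642.27.
Route B — convert at spot, deposit NOK: 3,000,000 × 8.9285 × 1.03164649 = NOK 27,633,167.06.
The quoted forward overvalues AUD, so borrow NOK, buy AUD at spot, deposit the AUD at 10.13%, and sell the proceeds forward at 7.6963.
Arbitrage profit = |28,003,642.27 − 27,633,167.06| = NOK 370,475.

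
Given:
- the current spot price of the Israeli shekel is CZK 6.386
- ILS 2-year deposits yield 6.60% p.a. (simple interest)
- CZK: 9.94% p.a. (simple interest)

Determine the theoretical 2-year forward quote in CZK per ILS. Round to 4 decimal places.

T = 2 years.
Growth of 1 CZK over T: 1 + 0.0994×2 = 1.198800.
ILS growth factor: 1 + 0.0660×2 = 1.132000.
Forward (CZK per ILS) = 6.386 × 1.198800 / 1.132000 = 6.762842.

6.7628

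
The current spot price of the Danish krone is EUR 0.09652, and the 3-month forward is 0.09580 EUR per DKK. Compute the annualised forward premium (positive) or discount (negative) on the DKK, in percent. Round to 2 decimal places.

-2.98%

T = 3/12 years.
DKK trades forward at -0.74596% vs spot over the period.
Per annum: -0.0074596 / (3/12) = -0.029838 = -2.98%.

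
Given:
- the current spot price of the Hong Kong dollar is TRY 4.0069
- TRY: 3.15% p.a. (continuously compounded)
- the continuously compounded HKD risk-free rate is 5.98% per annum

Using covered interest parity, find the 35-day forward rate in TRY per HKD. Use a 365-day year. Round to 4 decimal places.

T = 35/365 years.
TRY accumulates by e^(0.0315×35/365) = 1.0030251.
HKD growth factor: e^(0.0598×35/365) = 1.0057507.
So F = 4.0069 × 1.0030251 / 1.0057507 = 3.996041 (TRY/HKD).

3.9960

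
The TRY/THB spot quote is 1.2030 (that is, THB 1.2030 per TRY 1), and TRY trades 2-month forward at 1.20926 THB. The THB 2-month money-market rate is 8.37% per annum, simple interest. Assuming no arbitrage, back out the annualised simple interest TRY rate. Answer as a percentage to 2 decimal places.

5.22%

T = 2/12 years.
CIP gives F = S · g_THB/g_TRY, so g_THB/g_TRY = 1.20926/1.203 = 1.0052037.
The THB side grows by 1 + 0.0837×2/12 = 1.013950.
That pins the TRY growth at 1.008701.
(1.008701 − 1)/T = 0.052206, i.e. 5.22%.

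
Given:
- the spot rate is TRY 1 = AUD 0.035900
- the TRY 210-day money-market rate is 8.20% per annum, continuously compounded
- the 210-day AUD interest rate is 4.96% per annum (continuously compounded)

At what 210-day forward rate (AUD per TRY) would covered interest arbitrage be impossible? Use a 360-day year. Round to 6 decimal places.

0.035228

T = 210/360 years.
AUD growth factor: e^(0.0496×210/360) = 1.029356.
Growth of 1 TRY over T: e^(0.0820×210/360) = 1.0489958.
CIP: F = S · (grow AUD)/(grow TRY) = 0.0359 × 1.029356/1.0489958 = 0.03522786 AUD per TRY.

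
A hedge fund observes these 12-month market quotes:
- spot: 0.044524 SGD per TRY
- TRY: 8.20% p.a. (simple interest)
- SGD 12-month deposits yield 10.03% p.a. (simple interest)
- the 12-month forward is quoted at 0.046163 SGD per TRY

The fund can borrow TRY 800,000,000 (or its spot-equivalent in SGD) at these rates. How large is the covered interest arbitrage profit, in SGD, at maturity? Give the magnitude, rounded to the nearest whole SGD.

T = 1 year.
Route A — deposit TRY, sell forward: 800,000,000 × 1.082000 × 0.046163 = SGD 39,958,692.80.
Route B — convert at spot, deposit SGD: 800,000,000 × 0.044524 × 1.100300 = SGD 39,191,805.76.
The quoted forward overvalues TRY, so borrow SGD, buy TRY at spot, deposit the TRY at 8.20%, and sell the proceeds forward at 0.046163.
Arbitrage profit = |39,958,692.80 − 39,191,805.76| = SGD 766,887.

SGD 766,887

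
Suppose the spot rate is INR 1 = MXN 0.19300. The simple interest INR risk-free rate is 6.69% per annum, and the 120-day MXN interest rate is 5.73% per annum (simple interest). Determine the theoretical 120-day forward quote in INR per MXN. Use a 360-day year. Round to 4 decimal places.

T = 120/360 years.
MXN growth factor: 1 + 0.0573×120/360 = 1.019100.
Growth of 1 INR over T: 1 + 0.0669×120/360 = 1.022300.
CIP: F = S · (grow MXN)/(grow INR) = 0.193 × 1.019100/1.022300 = 0.1923959 MXN per INR.
Invert for INR per MXN: 1 / 0.1923959 = 5.1976.

5.1976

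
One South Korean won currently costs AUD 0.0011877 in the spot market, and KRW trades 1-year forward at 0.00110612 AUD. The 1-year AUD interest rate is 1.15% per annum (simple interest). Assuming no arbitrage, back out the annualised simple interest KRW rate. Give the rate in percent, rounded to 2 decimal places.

8.61%

T = 1 year.
F/S = 0.00110612/0.0011877 = 0.9313126 = (growth of AUD) / (growth of KRW).
The AUD side grows by 1 + 0.0115×1 = 1.011500.
So the KRW growth factor = 1.0861015.
(1.0861015 − 1)/T = 0.086102, i.e. 8.61%.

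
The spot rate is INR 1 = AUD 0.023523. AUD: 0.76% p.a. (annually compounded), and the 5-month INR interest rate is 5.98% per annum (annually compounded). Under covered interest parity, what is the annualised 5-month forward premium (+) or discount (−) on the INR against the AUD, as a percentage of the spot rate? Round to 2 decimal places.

-5.00%

T = 5/12 years.
F = S · g_AUD/g_INR = 0.023523 × 1.0031597/1.0244953 = 0.023033122.
(F − S)/S ÷ T = (0.023033122 − 0.023523)/0.023523/(5/12) = -0.049981 → -5.00%.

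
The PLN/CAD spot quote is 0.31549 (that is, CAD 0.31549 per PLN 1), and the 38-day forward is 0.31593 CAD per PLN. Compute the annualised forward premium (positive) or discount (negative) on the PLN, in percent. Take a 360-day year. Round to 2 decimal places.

+1.32%

T = 38/360 years.
Period premium: (0.31593 − 0.31549)/0.31549 = 0.0013947.
Annualise by dividing by T: 0.0013947 / (38/360) = 0.013213 → 1.32%.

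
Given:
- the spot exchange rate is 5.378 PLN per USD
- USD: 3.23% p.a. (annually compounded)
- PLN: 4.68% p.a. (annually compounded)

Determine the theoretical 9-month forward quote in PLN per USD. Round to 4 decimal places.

5.4346

T = 9/12 years.
PLN growth factor: (1 + 0.0468)^(9/12) = 1.0348986.
USD accumulates by (1 + 0.0323)^(9/12) = 1.0241285.
CIP: F = S · (grow PLN)/(grow USD) = 5.378 × 1.0348986/1.0241285 = 5.434557 PLN per USD.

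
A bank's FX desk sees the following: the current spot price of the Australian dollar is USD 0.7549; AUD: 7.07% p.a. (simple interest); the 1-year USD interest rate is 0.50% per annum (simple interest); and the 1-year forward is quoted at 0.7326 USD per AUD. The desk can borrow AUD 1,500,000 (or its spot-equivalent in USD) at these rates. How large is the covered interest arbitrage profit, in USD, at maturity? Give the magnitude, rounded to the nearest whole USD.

T = 1 year.
Invest the AUD and cover forward: 1,500,000 × 1.070700 × 0.7326 = USD 1,176,592.23.
Convert at spot and invest in USD: 1,500,000 × 0.7549 × 1.005000 = USD 1,138,011.75.
The quoted forward overvalues AUD, so borrow USD, buy AUD at spot, deposit the AUD at 7.07%, and sell the proceeds forward at 0.7326.
Arbitrage profit = |1,176,592.23 − 1,138,011.75| = USD 38,580.

USD 38,580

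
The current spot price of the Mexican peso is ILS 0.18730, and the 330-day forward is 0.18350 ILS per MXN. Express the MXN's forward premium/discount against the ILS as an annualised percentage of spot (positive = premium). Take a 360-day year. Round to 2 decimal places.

-2.21%

T = 330/360 years.
MXN trades forward at -2.02883% vs spot over the period.
×(1/T) gives -2.21% p.a.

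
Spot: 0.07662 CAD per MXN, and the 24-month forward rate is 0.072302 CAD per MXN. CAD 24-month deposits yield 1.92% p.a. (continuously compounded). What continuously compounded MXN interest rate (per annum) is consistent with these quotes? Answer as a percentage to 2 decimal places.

T = 2 years.
CIP gives F = S · g_CAD/g_MXN, so g_CAD/g_MXN = 0.072302/0.07662 = 0.9436440.
CAD growth factor: e^(0.0192×2) = 1.0391468.
Hence g_MXN = 1.1012064.
r = ln(1.1012064)/2 = 0.048203 → 4.82%.

4.82%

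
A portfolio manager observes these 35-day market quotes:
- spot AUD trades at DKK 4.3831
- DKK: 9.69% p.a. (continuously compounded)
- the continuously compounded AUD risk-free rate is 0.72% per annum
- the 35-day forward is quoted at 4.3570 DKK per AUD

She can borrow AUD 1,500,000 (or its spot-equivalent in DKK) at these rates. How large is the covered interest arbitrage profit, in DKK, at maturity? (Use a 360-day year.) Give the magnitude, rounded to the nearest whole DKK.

T = 35/360 years.
Keep in AUD, deliver into the forward: 1,500,000·1.000700245·4.3570 = DKK 6,540,076.45.
Swap to DKK now, deposit: 1,500,000·4.3831·1.009465349 = DKK 6,636,881.36.
The quoted forward undervalues AUD, so borrow AUD, convert to DKK at spot, deposit the DKK at 9.69%, and buy AUD forward at 4.3570 to cover the loan.
The gap between the two covered legs is DKK 96,805.

DKK 96,805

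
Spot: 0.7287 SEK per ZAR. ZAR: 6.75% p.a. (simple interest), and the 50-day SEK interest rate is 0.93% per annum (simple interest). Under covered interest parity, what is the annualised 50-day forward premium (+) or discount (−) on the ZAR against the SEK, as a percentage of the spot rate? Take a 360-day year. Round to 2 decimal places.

-5.77%

T = 50/360 years.
F = S · g_SEK/g_ZAR = 0.7287 × 1.0012917/1.009375 = 0.7228644.
(F − S)/S ÷ T = (0.7228644 − 0.7287)/0.7287/(50/360) = -0.057659 → -5.77%.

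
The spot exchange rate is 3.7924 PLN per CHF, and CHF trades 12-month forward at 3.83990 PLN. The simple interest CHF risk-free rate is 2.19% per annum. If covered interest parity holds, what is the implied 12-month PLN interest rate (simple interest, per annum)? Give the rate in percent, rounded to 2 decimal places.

3.47%

T = 1 year.
F/S = 3.8399/3.7924 = 1.0125251 = (growth of PLN) / (growth of CHF).
The CHF side grows by 1 + 0.0219×1 = 1.021900.
So the PLN growth factor = 1.0346994.
(1.0346994 − 1)/T = 0.034699, i.e. 3.47%.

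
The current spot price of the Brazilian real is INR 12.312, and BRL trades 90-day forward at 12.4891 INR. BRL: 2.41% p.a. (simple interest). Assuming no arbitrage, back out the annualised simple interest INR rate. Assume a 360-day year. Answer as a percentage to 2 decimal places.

T = 90/360 years.
F/S = 12.4891/12.312 = 1.0143843 = (growth of INR) / (growth of BRL).
BRL growth factor: 1 + 0.0241×90/360 = 1.006025.
So the INR growth factor = 1.020496.
(1.020496 − 1)/T = 0.081984, i.e. 8.20%.

8.20%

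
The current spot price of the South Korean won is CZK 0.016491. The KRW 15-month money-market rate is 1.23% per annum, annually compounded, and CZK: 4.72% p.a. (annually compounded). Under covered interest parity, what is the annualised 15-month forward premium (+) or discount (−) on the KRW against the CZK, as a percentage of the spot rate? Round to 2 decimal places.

T = 15/12 years.
F = S · g_CZK/g_KRW = 0.016491 × 1.0593441/1.0153986 = 0.017204715.
Annualised premium = (F − S)/S × (1/T) = (0.017204715 − 0.016491)/0.016491 ÷ (15/12) = 3.46%.

+3.46%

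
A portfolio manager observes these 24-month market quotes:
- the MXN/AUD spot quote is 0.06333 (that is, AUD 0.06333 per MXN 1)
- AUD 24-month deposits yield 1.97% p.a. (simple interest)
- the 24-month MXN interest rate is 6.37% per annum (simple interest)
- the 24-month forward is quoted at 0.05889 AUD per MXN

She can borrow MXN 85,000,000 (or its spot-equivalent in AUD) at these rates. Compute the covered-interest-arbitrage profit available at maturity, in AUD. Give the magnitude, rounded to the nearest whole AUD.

AUD 48,228

T = 2 years.
Route A — deposit MXN, sell forward: 85,000,000 × 1.127400 × 0.05889 = AUD 5,643,369.81.
Route B — convert at spot, deposit AUD: 85,000,000 × 0.06333 × 1.039400 = AUD 5,595,142.17.
The quoted forward overvalues MXN, so borrow AUD, buy MXN at spot, deposit the MXN at 6.37%, and sell the proceeds forward at 0.05889.
Arbitrage profit = |5,643,369.81 − 5,595,142.17| = AUD 48,228.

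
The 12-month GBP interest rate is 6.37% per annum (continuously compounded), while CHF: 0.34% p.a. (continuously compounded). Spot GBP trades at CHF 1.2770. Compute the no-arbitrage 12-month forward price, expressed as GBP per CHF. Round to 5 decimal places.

T = 1 year.
CHF growth factor: e^(0.0034×1) = 1.0034058.
GBP accumulates by e^(0.0637×1) = 1.0657726.
So F = 1.277 × 1.0034058 / 1.0657726 = 1.202273 (CHF/GBP).
Quoted the other way: 1/1.202273 = 0.83176 GBP per CHF.

0.83176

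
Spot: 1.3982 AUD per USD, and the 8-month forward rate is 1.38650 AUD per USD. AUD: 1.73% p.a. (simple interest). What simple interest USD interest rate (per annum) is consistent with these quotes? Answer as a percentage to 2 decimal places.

3.01%

T = 8/12 years.
CIP gives F = S · g_AUD/g_USD, so g_AUD/g_USD = 1.3865/1.3982 = 0.9916321.
AUD growth factor: 1 + 0.0173×8/12 = 1.0115333.
That pins the USD growth at 1.0200691.
(1.0200691 − 1)/T = 0.030104, i.e. 3.01%.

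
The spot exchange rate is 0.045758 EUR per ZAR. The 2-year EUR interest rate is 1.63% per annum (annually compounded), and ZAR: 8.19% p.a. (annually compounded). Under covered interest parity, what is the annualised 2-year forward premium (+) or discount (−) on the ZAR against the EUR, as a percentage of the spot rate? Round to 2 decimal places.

T = 2 years.
CIP forward (EUR per ZAR) = 0.045758 × 1.0328657/1.1705076 = 0.040377242.
(F − S)/S ÷ T = (0.040377242 − 0.045758)/0.045758/2 = -0.058796 → -5.88%.

-5.88%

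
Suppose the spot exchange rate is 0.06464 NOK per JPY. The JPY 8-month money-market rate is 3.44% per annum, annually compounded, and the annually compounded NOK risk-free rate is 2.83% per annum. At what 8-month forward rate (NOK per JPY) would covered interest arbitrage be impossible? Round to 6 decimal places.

0.064386

T = 8/12 years.
NOK growth factor: (1 + 0.0283)^(8/12) = 1.0187788.
Growth of 1 JPY over T: (1 + 0.0344)^(8/12) = 1.0228038.
CIP: F = S · (grow NOK)/(grow JPY) = 0.06464 × 1.0187788/1.0228038 = 0.06438562 NOK per JPY.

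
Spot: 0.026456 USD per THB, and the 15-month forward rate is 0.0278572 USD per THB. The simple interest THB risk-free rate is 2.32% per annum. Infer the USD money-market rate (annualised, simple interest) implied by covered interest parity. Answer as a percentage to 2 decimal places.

6.68%

T = 15/12 years.
By CIP, F/S equals the USD-to-THB growth ratio: 0.0278572/0.026456 = 1.0529634.
The THB side grows by 1 + 0.0232×15/12 = 1.029000.
That pins the USD growth at 1.0834993.
r = (1.0834993 − 1)/(15/12) = 0.066799 → 6.68%.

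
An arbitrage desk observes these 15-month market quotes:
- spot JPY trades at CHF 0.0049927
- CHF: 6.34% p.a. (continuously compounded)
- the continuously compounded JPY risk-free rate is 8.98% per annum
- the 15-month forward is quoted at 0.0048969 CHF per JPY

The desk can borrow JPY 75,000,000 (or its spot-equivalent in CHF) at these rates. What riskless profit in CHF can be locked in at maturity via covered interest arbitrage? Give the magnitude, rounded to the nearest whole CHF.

T = 15/12 years.
Route A — deposit JPY, sell forward: 75,000,000 × 1.11879252 × 0.0048969 = CHF 410,896.13.
Route B — convert at spot, deposit CHF: 75,000,000 × 0.0049927 × 1.08247491 = CHF 405,335.44.
The quoted forward overvalues JPY, so borrow CHF, buy JPY at spot, deposit the JPY at 8.98%, and sell the proceeds forward at 0.0048969.
Arbitrage profit = |410,896.13 − 405,335.44| = CHF 5,561.

CHF 5,561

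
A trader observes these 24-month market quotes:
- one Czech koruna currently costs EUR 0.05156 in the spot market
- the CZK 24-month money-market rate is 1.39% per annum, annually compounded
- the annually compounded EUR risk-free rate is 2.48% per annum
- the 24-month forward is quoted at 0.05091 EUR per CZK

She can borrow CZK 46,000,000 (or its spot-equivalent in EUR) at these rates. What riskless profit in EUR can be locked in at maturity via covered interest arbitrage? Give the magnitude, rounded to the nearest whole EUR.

T = 2 years.
Invest the CZK and cover forward: 46,000,000 × 1.02799321 × 0.05091 = EUR 2,407,416.18.
Convert at spot and invest in EUR: 46,000,000 × 0.05156 × 1.05021504 = EUR 2,490,858.02.
The quoted forward undervalues CZK, so borrow CZK, convert to EUR at spot, deposit the EUR at 2.48%, and buy CZK forward at 0.05091 to cover the loan.
The gap between the two covered legs is EUR 83,442.

EUR 83,442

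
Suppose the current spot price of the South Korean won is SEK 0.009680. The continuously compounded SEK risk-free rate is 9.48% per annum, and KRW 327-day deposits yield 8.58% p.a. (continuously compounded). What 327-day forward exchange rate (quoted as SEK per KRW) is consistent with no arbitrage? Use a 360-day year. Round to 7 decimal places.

T = 327/360 years.
SEK accumulates by e^(0.0948×327/360) = 1.0899262.
KRW growth factor: e^(0.0858×327/360) = 1.0810524.
So F = 0.00968 × 1.0899262 / 1.0810524 = 0.009759458 (SEK/KRW).

0.0097595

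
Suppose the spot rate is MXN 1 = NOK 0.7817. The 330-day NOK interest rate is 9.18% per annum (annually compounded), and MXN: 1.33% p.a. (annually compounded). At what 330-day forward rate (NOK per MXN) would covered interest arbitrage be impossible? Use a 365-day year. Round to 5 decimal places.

T = 330/365 years.
NOK growth factor: (1 + 0.0918)^(330/365) = 1.0826437.
Growth of 1 MXN over T: (1 + 0.0133)^(330/365) = 1.012017.
Forward (NOK per MXN) = 0.7817 × 1.0826437 / 1.012017 = 0.8362533.

0.83625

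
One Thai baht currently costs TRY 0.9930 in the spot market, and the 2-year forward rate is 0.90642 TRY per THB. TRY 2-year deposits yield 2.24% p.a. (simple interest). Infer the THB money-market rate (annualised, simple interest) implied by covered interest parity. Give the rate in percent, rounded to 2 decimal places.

7.23%

T = 2 years.
CIP gives F = S · g_TRY/g_THB, so g_TRY/g_THB = 0.90642/0.993 = 0.9128097.
The TRY side grows by 1 + 0.0224×2 = 1.044800.
So the THB growth factor = 1.1445978.
r = (1.1445978 − 1)/2 = 0.072299 → 7.23%.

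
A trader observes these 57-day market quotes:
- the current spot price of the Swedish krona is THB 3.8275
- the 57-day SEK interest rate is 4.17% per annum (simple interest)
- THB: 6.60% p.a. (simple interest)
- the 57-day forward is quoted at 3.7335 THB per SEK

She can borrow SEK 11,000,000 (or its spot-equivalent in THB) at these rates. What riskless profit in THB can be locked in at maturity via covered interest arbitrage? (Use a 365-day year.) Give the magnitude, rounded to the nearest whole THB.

THB 1,200,504

T = 57/365 years.
Keep in SEK, deliver into the forward: 11,000,000·1.0065120548·3.7335 = THB 41,335,940.32.
Swap to THB now, deposit: 11,000,000·3.8275·1.0103068493 = THB 42,536,444.12.
The quoted forward undervalues SEK, so borrow SEK, convert to THB at spot, deposit the THB at 6.60%, and buy SEK forward at 3.7335 to cover the loan.
Arbitrage profit = |41,335,940.32 − 42,536,444.12| = THB 1,200,504.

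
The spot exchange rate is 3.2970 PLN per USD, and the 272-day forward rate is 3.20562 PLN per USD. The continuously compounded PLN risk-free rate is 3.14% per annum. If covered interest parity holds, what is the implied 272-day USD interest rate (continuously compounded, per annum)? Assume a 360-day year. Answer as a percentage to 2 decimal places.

T = 272/360 years.
CIP gives F = S · g_PLN/g_USD, so g_PLN/g_USD = 3.20562/3.297 = 0.9722839.
PLN growth factor: e^(0.0314×272/360) = 1.0240081.
That pins the USD growth at 1.0531987.
r = ln(1.0531987)/(272/360) = 0.068601 → 6.86%.

6.86%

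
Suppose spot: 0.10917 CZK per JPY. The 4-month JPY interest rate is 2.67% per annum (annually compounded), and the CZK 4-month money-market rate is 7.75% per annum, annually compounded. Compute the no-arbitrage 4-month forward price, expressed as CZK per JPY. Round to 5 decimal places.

0.11094

T = 4/12 years.
CZK growth factor: (1 + 0.0775)^(4/12) = 1.0251933.
JPY accumulates by (1 + 0.0267)^(4/12) = 1.0088219.
CIP: F = S · (grow CZK)/(grow JPY) = 0.10917 × 1.0251933/1.0088219 = 0.1109416 CZK per JPY.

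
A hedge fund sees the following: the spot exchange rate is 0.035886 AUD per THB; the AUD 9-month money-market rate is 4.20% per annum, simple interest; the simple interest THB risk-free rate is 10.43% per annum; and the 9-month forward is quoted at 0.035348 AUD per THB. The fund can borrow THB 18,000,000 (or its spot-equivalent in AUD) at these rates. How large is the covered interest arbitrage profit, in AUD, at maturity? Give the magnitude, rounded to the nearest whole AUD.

T = 9/12 years.
Keep in THB, deliver into the forward: 18,000,000·1.078225·0.035348 = AUD 686,035.75.
Swap to AUD now, deposit: 18,000,000·0.035886·1.031500 = AUD 666,295.36.
The quoted forward overvalues THB, so borrow AUD, buy THB at spot, deposit the THB at 10.43%, and sell the proceeds forward at 0.035348.
The gap between the two covered legs is AUD 19,740.

AUD 19,740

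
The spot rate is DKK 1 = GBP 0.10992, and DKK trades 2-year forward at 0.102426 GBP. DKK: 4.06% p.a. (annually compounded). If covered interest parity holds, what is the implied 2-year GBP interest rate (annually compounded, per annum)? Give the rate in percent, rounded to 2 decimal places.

T = 2 years.
CIP gives F = S · g_GBP/g_DKK, so g_GBP/g_DKK = 0.102426/0.10992 = 0.9318231.
The DKK side grows by (1 + 0.0406)^2 = 1.0828484.
Hence g_GBP = 1.0090232.
r = 1.0090232^(1/2) − 1 = 0.004501 → 0.45%.

0.45%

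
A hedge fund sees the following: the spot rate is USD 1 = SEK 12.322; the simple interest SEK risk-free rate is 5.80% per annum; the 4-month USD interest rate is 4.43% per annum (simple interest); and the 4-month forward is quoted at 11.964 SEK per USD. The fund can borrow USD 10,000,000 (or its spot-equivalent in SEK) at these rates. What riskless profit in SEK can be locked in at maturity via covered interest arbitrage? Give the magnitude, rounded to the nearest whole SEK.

SEK 4,195,569

T = 4/12 years.
Invest the USD and cover forward: 10,000,000 × 1.01476666667 × 11.964 = SEK 121,406,684.00.
Convert at spot and invest in SEK: 10,000,000 × 12.322 × 1.01933333333 = SEK 125,602,253.33.
The quoted forward undervalues USD, so borrow USD, convert to SEK at spot, deposit the SEK at 5.80%, and buy USD forward at 11.964 to cover the loan.
Profit = 125,602,253.33 − 121,406,684.00 = SEK 4,195,569.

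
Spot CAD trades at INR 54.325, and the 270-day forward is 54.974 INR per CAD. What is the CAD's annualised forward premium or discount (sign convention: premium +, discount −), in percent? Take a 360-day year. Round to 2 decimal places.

T = 270/360 years.
Period premium: (54.974 − 54.325)/54.325 = 0.0119466.
×(1/T) gives 1.59% p.a.

+1.59%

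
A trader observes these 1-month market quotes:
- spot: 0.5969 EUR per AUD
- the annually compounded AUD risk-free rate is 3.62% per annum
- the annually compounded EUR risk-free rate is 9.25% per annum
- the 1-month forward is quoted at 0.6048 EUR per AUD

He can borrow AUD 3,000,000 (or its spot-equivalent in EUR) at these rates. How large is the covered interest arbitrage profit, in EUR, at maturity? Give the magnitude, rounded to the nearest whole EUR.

T = 1/12 years.
Invest the AUD and cover forward: 3,000,000 × 1.002967743 × 0.6048 = EUR 1,819,784.67.
Convert at spot and invest in EUR: 3,000,000 × 0.5969 × 1.00739963 = EUR 1,803,950.52.
The quoted forward overvalues AUD, so borrow EUR, buy AUD at spot, deposit the AUD at 3.62%, and sell the proceeds forward at 0.6048.
Profit = 1,819,784.67 − 1,803,950.52 = EUR 15,834.

EUR 15,834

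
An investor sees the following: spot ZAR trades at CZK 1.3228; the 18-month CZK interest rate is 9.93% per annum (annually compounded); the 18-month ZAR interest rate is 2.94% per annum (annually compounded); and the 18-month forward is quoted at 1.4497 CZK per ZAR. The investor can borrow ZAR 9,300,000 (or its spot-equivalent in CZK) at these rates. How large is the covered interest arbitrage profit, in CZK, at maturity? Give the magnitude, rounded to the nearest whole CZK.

CZK 98,067

T = 18/12 years.
Route A — deposit ZAR, sell forward: 9,300,000 × 1.044422564 × 1.4497 = CZK 14,081,124.34.
Route B — convert at spot, deposit CZK: 9,300,000 × 1.3228 × 1.1525886589 = CZK 14,179,191.79.
The quoted forward undervalues ZAR, so borrow ZAR, convert to CZK at spot, deposit the CZK at 9.93%, and buy ZAR forward at 1.4497 to cover the loan.
Arbitrage profit = |14,081,124.34 − 14,179,191.79| = CZK 98,067.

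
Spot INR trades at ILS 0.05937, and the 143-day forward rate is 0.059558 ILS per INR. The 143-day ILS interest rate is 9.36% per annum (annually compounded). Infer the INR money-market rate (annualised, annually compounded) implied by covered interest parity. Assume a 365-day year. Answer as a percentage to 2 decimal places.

8.48%

T = 143/365 years.
By CIP, F/S equals the ILS-to-INR growth ratio: 0.059558/0.05937 = 1.0031666.
The ILS side grows by (1 + 0.0936)^(143/365) = 1.0356762.
Hence g_INR = 1.032407.
r = 1.032407^(365/143) − 1 = 0.084810 → 8.48%.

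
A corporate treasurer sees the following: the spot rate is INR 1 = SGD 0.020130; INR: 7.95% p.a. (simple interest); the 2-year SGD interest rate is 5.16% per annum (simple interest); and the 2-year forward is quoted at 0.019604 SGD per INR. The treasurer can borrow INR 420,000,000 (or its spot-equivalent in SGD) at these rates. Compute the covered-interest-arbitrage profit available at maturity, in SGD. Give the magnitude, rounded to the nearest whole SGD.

SGD 215,720

T = 2 years.
Route A — deposit INR, sell forward: 420,000,000 × 1.159000 × 0.019604 = SGD 9,542,835.12.
Route B — convert at spot, deposit SGD: 420,000,000 × 0.020130 × 1.103200 = SGD 9,327,114.72.
The quoted forward overvalues INR, so borrow SGD, buy INR at spot, deposit the INR at 7.95%, and sell the proceeds forward at 0.019604.
Arbitrage profit = |9,542,835.12 − 9,327,114.72| = SGD 215,720.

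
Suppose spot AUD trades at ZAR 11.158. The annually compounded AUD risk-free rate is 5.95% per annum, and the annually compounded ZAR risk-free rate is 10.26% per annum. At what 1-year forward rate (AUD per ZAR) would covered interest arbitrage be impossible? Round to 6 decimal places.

T = 1 year.
ZAR accumulates by (1 + 0.1026)^1 = 1.102600.
AUD accumulates by (1 + 0.0595)^1 = 1.059500.
So F = 11.158 × 1.102600 / 1.059500 = 11.61190 (ZAR/AUD).
Invert for AUD per ZAR: 1 / 11.61190 = 0.086119.

0.086119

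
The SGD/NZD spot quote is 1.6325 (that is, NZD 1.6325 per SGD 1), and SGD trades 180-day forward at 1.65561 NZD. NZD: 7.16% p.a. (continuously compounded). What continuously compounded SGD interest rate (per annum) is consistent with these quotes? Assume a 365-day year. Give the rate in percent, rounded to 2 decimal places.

4.31%

T = 180/365 years.
CIP gives F = S · g_NZD/g_SGD, so g_NZD/g_SGD = 1.65561/1.6325 = 1.0141562.
The NZD side grows by e^(0.0716×180/365) = 1.0359404.
Hence g_SGD = 1.0214801.
Take logs: ln 1.0214801 / (180/365) = 0.043096, so 4.31%.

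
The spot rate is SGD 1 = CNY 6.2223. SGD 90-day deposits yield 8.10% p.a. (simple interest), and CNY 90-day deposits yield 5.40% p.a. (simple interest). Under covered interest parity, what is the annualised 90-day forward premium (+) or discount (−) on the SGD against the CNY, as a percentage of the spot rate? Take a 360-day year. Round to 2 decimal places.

T = 90/360 years.
CIP forward (CNY per SGD) = 6.2223 × 1.013500/1.020250 = 6.1811331.
Annualised premium = (F − S)/S × (1/T) = (6.1811331 − 6.2223)/6.2223 ÷ (90/360) = -2.65%.

-2.65%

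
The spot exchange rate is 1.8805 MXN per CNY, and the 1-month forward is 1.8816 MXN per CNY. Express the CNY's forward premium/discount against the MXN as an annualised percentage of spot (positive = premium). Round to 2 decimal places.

+0.70%

T = 1/12 years.
CNY trades forward at +0.05850% vs spot over the period.
×(1/T) gives 0.70% p.a.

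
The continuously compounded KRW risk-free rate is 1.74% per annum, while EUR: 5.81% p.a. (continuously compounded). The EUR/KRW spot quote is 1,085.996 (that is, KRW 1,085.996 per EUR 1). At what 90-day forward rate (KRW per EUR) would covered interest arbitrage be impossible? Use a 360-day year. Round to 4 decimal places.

1075.0020

T = 90/360 years.
KRW growth factor: e^(0.0174×90/360) = 1.004359475.
EUR growth factor: e^(0.0581×90/360) = 1.0146310004.
So F = 1085.996 × 1.004359475 / 1.0146310004 = 1075.002017 (KRW/EUR).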